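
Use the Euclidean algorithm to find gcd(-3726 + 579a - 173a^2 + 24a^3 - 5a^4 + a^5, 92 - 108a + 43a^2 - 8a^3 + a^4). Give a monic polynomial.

Euclidean algorithm in ℚ[a]:
  a^5 - 5a^4 + 24a^3 - 173a^2 + 579a - 3726 = (a + 3)(a^4 - 8a^3 + 43a^2 - 108a + 92) + (5a^3 - 194a^2 + 811a - 4002)
  a^4 - 8a^3 + 43a^2 - 108a + 92 = ((1/5)a + 154/25)(5a^3 - 194a^2 + 811a - 4002) + ((26896/25)a^2 - (107584/25)a + 618608/25)
  5a^3 - 194a^2 + 811a - 4002 = ((125/26896)a - 2175/13448)((26896/25)a^2 - (107584/25)a + 618608/25) + (0)
Last nonzero remainder: (26896/25)a^2 - (107584/25)a + 618608/25. Dividing through by 26896/25 gives the monic gcd a^2 - 4a + 23.

23 - 4a + a^2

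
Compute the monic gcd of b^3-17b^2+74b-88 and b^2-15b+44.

By polynomial division,
  b^3-17b^2+74b-88 = (b-2)(b^2-15b+44) + (0)
The last nonzero remainder b^2-15b+44 is already monic.

b^2-15b+44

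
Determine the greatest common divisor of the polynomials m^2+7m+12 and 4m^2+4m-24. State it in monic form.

By polynomial division,
  m^2+7m+12 = (1/4)(4m^2+4m-24) + (6m+18)
  4m^2+4m-24 = ((2/3)m-4/3)(6m+18) + (0)
Last nonzero remainder: 6m+18. Dividing through by 6 gives the monic gcd m+3.

m+3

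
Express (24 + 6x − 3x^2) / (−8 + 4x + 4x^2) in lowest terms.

(12 − 3x)/(−4 + 4x)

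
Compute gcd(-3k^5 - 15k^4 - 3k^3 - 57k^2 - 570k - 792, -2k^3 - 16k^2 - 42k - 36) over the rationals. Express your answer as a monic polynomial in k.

Repeated division with remainder:
  -3k^5 - 15k^4 - 3k^3 - 57k^2 - 570k - 792 = ((3/2)k^2 - (9/2)k + 6)(-2k^3 - 16k^2 - 42k - 36) + (-96k^2 - 480k - 576)
  -2k^3 - 16k^2 - 42k - 36 = ((1/48)k + 1/16)(-96k^2 - 480k - 576) + (0)
Last nonzero remainder: -96k^2 - 480k - 576. Dividing through by -96 gives the monic gcd k^2 + 5k + 6.

k^2 + 5k + 6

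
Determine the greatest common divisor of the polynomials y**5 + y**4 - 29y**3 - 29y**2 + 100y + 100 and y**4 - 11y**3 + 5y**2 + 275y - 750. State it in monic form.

Repeated division with remainder:
  y**5 + y**4 - 29y**3 - 29y**2 + 100y + 100 = (y + 12)(y**4 - 11y**3 + 5y**2 + 275y - 750) + (98y**3 - 364y**2 - 2450y + 9100)
  y**4 - 11y**3 + 5y**2 + 275y - 750 = ((1/98)y - 51/686)(98y**3 - 364y**2 - 2450y + 9100) + ((144/49)y**2 - 3600/49)
  98y**3 - 364y**2 - 2450y + 9100 = ((2401/72)y - 4459/36)((144/49)y**2 - 3600/49) + (0)
Last nonzero remainder: (144/49)y**2 - 3600/49. Dividing through by 144/49 gives the monic gcd y**2 - 25.

y**2 - 25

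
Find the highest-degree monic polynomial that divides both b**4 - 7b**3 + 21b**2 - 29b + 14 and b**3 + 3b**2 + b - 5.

Repeated division with remainder:
  b**4 - 7b**3 + 21b**2 - 29b + 14 = (b - 10)(b**3 + 3b**2 + b - 5) + (50b**2 - 14b - 36)
  b**3 + 3b**2 + b - 5 = ((1/50)b + 41/625)(50b**2 - 14b - 36) + ((1649/625)b - 1649/625)
  50b**2 - 14b - 36 = ((31250/1649)b + 22500/1649)((1649/625)b - 1649/625) + (0)
Last nonzero remainder: (1649/625)b - 1649/625. Dividing through by 1649/625 gives the monic gcd b - 1.

b - 1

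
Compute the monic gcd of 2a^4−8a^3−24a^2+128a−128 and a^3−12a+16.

a^3−12a+16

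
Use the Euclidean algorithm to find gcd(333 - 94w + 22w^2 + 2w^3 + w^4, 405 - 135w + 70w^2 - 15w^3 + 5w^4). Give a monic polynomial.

Euclidean algorithm in ℚ[w]:
  w^4 + 2w^3 + 22w^2 - 94w + 333 = (1/5)(5w^4 - 15w^3 + 70w^2 - 135w + 405) + (5w^3 + 8w^2 - 67w + 252)
  5w^4 - 15w^3 + 70w^2 - 135w + 405 = (w - 23/5)(5w^3 + 8w^2 - 67w + 252) + ((869/5)w^2 - (3476/5)w + 7821/5)
  5w^3 + 8w^2 - 67w + 252 = ((25/869)w + 140/869)((869/5)w^2 - (3476/5)w + 7821/5) + (0)
Last nonzero remainder: (869/5)w^2 - (3476/5)w + 7821/5. Dividing through by 869/5 gives the monic gcd w^2 - 4w + 9.

9 - 4w + w^2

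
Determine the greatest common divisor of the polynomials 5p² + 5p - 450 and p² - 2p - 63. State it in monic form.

p - 9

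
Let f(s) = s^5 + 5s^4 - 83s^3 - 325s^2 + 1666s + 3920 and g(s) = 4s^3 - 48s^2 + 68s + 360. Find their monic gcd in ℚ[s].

Euclidean algorithm in ℚ[s]:
  s^5 + 5s^4 - 83s^3 - 325s^2 + 1666s + 3920 = ((1/4)s^2 + (17/4)s + 26)(4s^3 - 48s^2 + 68s + 360) + (544s^2 - 1632s - 5440)
  4s^3 - 48s^2 + 68s + 360 = ((1/136)s - 9/136)(544s^2 - 1632s - 5440) + (0)
Last nonzero remainder: 544s^2 - 1632s - 5440. Dividing through by 544 gives the monic gcd s^2 - 3s - 10.

s^2 - 3s - 10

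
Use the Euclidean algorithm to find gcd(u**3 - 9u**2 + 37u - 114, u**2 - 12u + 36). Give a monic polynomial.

Apply the Euclidean algorithm:
  u**3 - 9u**2 + 37u - 114 = (u + 3)(u**2 - 12u + 36) + (37u - 222)
  u**2 - 12u + 36 = ((1/37)u - 6/37)(37u - 222) + (0)
Last nonzero remainder: 37u - 222. Dividing through by 37 gives the monic gcd u - 6.

u - 6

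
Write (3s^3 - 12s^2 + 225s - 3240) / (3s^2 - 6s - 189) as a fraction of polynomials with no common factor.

(s^2 + 5s + 120)/(s + 7)

Apply the Euclidean algorithm:
  3s^3 - 12s^2 + 225s - 3240 = (s - 2)(3s^2 - 6s - 189) + (402s - 3618)
  3s^2 - 6s - 189 = ((1/134)s + 7/134)(402s - 3618) + (0)
Last nonzero remainder: 402s - 3618. Dividing through by 402 gives the monic gcd s - 9.
Cancel s - 9 from numerator and denominator to get the reduced form.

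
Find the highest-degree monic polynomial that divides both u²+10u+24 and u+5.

By polynomial division,
  u²+10u+24 = (u+5)(u+5) + (−1)
  u+5 = (−u−5)(−1) + (0)
The last nonzero remainder is the constant −1, so the polynomials are coprime and gcd = 1.

1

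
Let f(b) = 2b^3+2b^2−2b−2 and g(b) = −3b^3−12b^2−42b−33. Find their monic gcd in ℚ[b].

b+1

Repeated division with remainder:
  2b^3+2b^2−2b−2 = (−2/3)(−3b^3−12b^2−42b−33) + (−6b^2−30b−24)
  −3b^3−12b^2−42b−33 = ((1/2)b−1/2)(−6b^2−30b−24) + (−45b−45)
  −6b^2−30b−24 = ((2/15)b+8/15)(−45b−45) + (0)
Last nonzero remainder: −45b−45. Dividing through by −45 gives the monic gcd b+1.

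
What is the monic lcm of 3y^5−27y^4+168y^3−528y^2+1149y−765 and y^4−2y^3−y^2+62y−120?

y^7−7y^6+30y^5+8y^4−417y^3+1919y^2−3574y+2040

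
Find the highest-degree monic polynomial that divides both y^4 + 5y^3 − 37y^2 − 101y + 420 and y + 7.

y + 7

By polynomial division,
  y^4 + 5y^3 − 37y^2 − 101y + 420 = (y^3 − 2y^2 − 23y + 60)(y + 7) + (0)
The last nonzero remainder y + 7 is already monic.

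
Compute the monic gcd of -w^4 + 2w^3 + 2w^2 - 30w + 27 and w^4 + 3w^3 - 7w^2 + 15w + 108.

Apply the Euclidean algorithm:
  -w^4 + 2w^3 + 2w^2 - 30w + 27 = (-1)(w^4 + 3w^3 - 7w^2 + 15w + 108) + (5w^3 - 5w^2 - 15w + 135)
  w^4 + 3w^3 - 7w^2 + 15w + 108 = ((1/5)w + 4/5)(5w^3 - 5w^2 - 15w + 135) + (0)
Last nonzero remainder: 5w^3 - 5w^2 - 15w + 135. Dividing through by 5 gives the monic gcd w^3 - w^2 - 3w + 27.

w^3 - w^2 - 3w + 27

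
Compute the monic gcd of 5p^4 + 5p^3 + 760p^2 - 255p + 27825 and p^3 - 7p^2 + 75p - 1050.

p^2 + 3p + 105

Repeated division with remainder:
  5p^4 + 5p^3 + 760p^2 - 255p + 27825 = (5p + 40)(p^3 - 7p^2 + 75p - 1050) + (665p^2 + 1995p + 69825)
  p^3 - 7p^2 + 75p - 1050 = ((1/665)p - 2/133)(665p^2 + 1995p + 69825) + (0)
Last nonzero remainder: 665p^2 + 1995p + 69825. Dividing through by 665 gives the monic gcd p^2 + 3p + 105.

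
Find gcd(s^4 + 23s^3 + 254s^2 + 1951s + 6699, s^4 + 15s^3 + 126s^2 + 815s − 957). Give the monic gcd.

s^3 + 16s^2 + 142s + 957

Repeated division with remainder:
  s^4 + 23s^3 + 254s^2 + 1951s + 6699 = (s^4 + 15s^3 + 126s^2 + 815s − 957) + (8s^3 + 128s^2 + 1136s + 7656)
  s^4 + 15s^3 + 126s^2 + 815s − 957 = ((1/8)s − 1/8)(8s^3 + 128s^2 + 1136s + 7656) + (0)
Last nonzero remainder: 8s^3 + 128s^2 + 1136s + 7656. Dividing through by 8 gives the monic gcd s^3 + 16s^2 + 142s + 957.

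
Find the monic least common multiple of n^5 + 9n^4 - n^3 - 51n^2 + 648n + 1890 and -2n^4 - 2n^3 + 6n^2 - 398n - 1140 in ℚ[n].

n^7 + 2n^6 - 26n^5 + 298n^4 + 967n^3 - 4584n^2 + 11394n + 71820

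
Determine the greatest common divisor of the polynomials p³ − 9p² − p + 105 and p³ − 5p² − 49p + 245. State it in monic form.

p² − 12p + 35

Euclidean algorithm in ℚ[p]:
  p³ − 9p² − p + 105 = (p³ − 5p² − 49p + 245) + (−4p² + 48p − 140)
  p³ − 5p² − 49p + 245 = (−(1/4)p − 7/4)(−4p² + 48p − 140) + (0)
Last nonzero remainder: −4p² + 48p − 140. Dividing through by −4 gives the monic gcd p² − 12p + 35.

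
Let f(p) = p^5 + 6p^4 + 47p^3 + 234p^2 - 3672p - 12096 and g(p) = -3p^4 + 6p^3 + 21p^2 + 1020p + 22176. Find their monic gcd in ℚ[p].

p^3 + 9p^2 + 92p + 672

Apply the Euclidean algorithm:
  p^5 + 6p^4 + 47p^3 + 234p^2 - 3672p - 12096 = (-(1/3)p - 8/3)(-3p^4 + 6p^3 + 21p^2 + 1020p + 22176) + (70p^3 + 630p^2 + 6440p + 47040)
  -3p^4 + 6p^3 + 21p^2 + 1020p + 22176 = (-(3/70)p + 33/70)(70p^3 + 630p^2 + 6440p + 47040) + (0)
Last nonzero remainder: 70p^3 + 630p^2 + 6440p + 47040. Dividing through by 70 gives the monic gcd p^3 + 9p^2 + 92p + 672.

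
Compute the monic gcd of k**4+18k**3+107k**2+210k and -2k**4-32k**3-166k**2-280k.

Apply the Euclidean algorithm:
  k**4+18k**3+107k**2+210k = (-1/2)(-2k**4-32k**3-166k**2-280k) + (2k**3+24k**2+70k)
  -2k**4-32k**3-166k**2-280k = (-k-4)(2k**3+24k**2+70k) + (0)
Last nonzero remainder: 2k**3+24k**2+70k. Dividing through by 2 gives the monic gcd k**3+12k**2+35k.

k**3+12k**2+35k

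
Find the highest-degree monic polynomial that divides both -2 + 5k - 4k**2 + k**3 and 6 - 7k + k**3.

2 - 3k + k**2

Euclidean algorithm in ℚ[k]:
  k**3 - 4k**2 + 5k - 2 = (k**3 - 7k + 6) + (-4k**2 + 12k - 8)
  k**3 - 7k + 6 = (-(1/4)k - 3/4)(-4k**2 + 12k - 8) + (0)
Last nonzero remainder: -4k**2 + 12k - 8. Dividing through by -4 gives the monic gcd k**2 - 3k + 2.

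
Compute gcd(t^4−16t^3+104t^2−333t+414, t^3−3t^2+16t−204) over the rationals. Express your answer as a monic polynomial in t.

By polynomial division,
  t^4−16t^3+104t^2−333t+414 = (t−13)(t^3−3t^2+16t−204) + (49t^2+79t−2238)
  t^3−3t^2+16t−204 = ((1/49)t−226/2401)(49t^2+79t−2238) + ((165932/2401)t−995592/2401)
  49t^2+79t−2238 = ((117649/165932)t+895573/165932)((165932/2401)t−995592/2401) + (0)
Last nonzero remainder: (165932/2401)t−995592/2401. Dividing through by 165932/2401 gives the monic gcd t−6.

t−6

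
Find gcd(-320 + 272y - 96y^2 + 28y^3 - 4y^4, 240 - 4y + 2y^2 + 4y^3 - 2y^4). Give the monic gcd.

-40 + 14y - 5y^2 + y^3

Euclidean algorithm in ℚ[y]:
  -4y^4 + 28y^3 - 96y^2 + 272y - 320 = (2)(-2y^4 + 4y^3 + 2y^2 - 4y + 240) + (20y^3 - 100y^2 + 280y - 800)
  -2y^4 + 4y^3 + 2y^2 - 4y + 240 = (-(1/10)y - 3/10)(20y^3 - 100y^2 + 280y - 800) + (0)
Last nonzero remainder: 20y^3 - 100y^2 + 280y - 800. Dividing through by 20 gives the monic gcd y^3 - 5y^2 + 14y - 40.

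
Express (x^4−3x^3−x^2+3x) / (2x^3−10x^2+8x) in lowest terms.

(x^2−2x−3)/(2x−8)

Repeated division with remainder:
  x^4−3x^3−x^2+3x = ((1/2)x+1)(2x^3−10x^2+8x) + (5x^2−5x)
  2x^3−10x^2+8x = ((2/5)x−8/5)(5x^2−5x) + (0)
Last nonzero remainder: 5x^2−5x. Dividing through by 5 gives the monic gcd x^2−x.
Cancel x^2−x from numerator and denominator to get the reduced form.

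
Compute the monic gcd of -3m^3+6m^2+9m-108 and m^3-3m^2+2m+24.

Apply the Euclidean algorithm:
  -3m^3+6m^2+9m-108 = (-3)(m^3-3m^2+2m+24) + (-3m^2+15m-36)
  m^3-3m^2+2m+24 = (-(1/3)m-2/3)(-3m^2+15m-36) + (0)
Last nonzero remainder: -3m^2+15m-36. Dividing through by -3 gives the monic gcd m^2-5m+12.

m^2-5m+12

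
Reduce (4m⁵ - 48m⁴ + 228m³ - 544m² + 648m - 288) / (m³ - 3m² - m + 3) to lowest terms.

Repeated division with remainder:
  4m⁵ - 48m⁴ + 228m³ - 544m² + 648m - 288 = (4m² - 36m + 124)(m³ - 3m² - m + 3) + (-220m² + 880m - 660)
  m³ - 3m² - m + 3 = (-(1/220)m - 1/220)(-220m² + 880m - 660) + (0)
Last nonzero remainder: -220m² + 880m - 660. Dividing through by -220 gives the monic gcd m² - 4m + 3.
Cancel m² - 4m + 3 from numerator and denominator to get the reduced form.

(4m³ - 32m² + 88m - 96)/(m + 1)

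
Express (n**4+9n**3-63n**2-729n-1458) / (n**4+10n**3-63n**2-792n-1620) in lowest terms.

Apply the Euclidean algorithm:
  n**4+9n**3-63n**2-729n-1458 = (n**4+10n**3-63n**2-792n-1620) + (-n**3+63n+162)
  n**4+10n**3-63n**2-792n-1620 = (-n-10)(-n**3+63n+162) + (0)
Last nonzero remainder: -n**3+63n+162. Dividing through by -1 gives the monic gcd n**3-63n-162.
Cancel n**3-63n-162 from numerator and denominator to get the reduced form.

(n+9)/(n+10)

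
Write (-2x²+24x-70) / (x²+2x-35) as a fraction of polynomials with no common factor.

(-2x+14)/(x+7)

Euclidean algorithm in ℚ[x]:
  -2x²+24x-70 = (-2)(x²+2x-35) + (28x-140)
  x²+2x-35 = ((1/28)x+1/4)(28x-140) + (0)
Last nonzero remainder: 28x-140. Dividing through by 28 gives the monic gcd x-5.
Cancel x-5 from numerator and denominator to get the reduced form.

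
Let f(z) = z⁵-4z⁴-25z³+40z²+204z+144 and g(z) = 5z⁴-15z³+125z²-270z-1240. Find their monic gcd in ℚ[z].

Repeated division with remainder:
  z⁵-4z⁴-25z³+40z²+204z+144 = ((1/5)z-1/5)(5z⁴-15z³+125z²-270z-1240) + (-53z³+119z²+398z-104)
  5z⁴-15z³+125z²-270z-1240 = (-(5/53)z+200/2809)(-53z³+119z²+398z-104) + ((432795/2809)z²-(865590/2809)z-3462360/2809)
  -53z³+119z²+398z-104 = (-(148877/432795)z+36517/432795)((432795/2809)z²-(865590/2809)z-3462360/2809) + (0)
Last nonzero remainder: (432795/2809)z²-(865590/2809)z-3462360/2809. Dividing through by 432795/2809 gives the monic gcd z²-2z-8.

z²-2z-8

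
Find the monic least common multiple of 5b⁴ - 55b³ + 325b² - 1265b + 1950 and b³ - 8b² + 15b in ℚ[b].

b⁵ - 11b⁴ + 65b³ - 253b² + 390b

Euclidean algorithm in ℚ[b]:
  5b⁴ - 55b³ + 325b² - 1265b + 1950 = (5b - 15)(b³ - 8b² + 15b) + (130b² - 1040b + 1950)
  b³ - 8b² + 15b = ((1/130)b)(130b² - 1040b + 1950) + (0)
Last nonzero remainder: 130b² - 1040b + 1950. Dividing through by 130 gives the monic gcd b² - 8b + 15.
Then lcm(f, g) = f·g / gcd(f, g); expanding and making the result monic gives the answer.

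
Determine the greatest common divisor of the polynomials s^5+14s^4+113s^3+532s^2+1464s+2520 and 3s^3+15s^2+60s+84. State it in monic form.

s^2+3s+14

By polynomial division,
  s^5+14s^4+113s^3+532s^2+1464s+2520 = ((1/3)s^2+3s+16)(3s^3+15s^2+60s+84) + (84s^2+252s+1176)
  3s^3+15s^2+60s+84 = ((1/28)s+1/14)(84s^2+252s+1176) + (0)
Last nonzero remainder: 84s^2+252s+1176. Dividing through by 84 gives the monic gcd s^2+3s+14.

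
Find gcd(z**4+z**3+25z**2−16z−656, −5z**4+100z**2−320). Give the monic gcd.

z**2−16

Euclidean algorithm in ℚ[z]:
  z**4+z**3+25z**2−16z−656 = (−1/5)(−5z**4+100z**2−320) + (z**3+45z**2−16z−720)
  −5z**4+100z**2−320 = (−5z+225)(z**3+45z**2−16z−720) + (−10105z**2+161680)
  z**3+45z**2−16z−720 = (−(1/10105)z−9/2021)(−10105z**2+161680) + (0)
Last nonzero remainder: −10105z**2+161680. Dividing through by −10105 gives the monic gcd z**2−16.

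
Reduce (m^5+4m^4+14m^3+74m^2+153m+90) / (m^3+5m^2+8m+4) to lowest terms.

(m^3+m^2+9m+45)/(m+2)

Repeated division with remainder:
  m^5+4m^4+14m^3+74m^2+153m+90 = (m^2-m+11)(m^3+5m^2+8m+4) + (23m^2+69m+46)
  m^3+5m^2+8m+4 = ((1/23)m+2/23)(23m^2+69m+46) + (0)
Last nonzero remainder: 23m^2+69m+46. Dividing through by 23 gives the monic gcd m^2+3m+2.
Cancel m^2+3m+2 from numerator and denominator to get the reduced form.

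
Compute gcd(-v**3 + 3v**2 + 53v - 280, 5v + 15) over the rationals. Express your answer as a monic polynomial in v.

1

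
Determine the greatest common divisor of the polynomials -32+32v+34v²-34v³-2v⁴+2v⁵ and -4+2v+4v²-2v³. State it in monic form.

-1+v²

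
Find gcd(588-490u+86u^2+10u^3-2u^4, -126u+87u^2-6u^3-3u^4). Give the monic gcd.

42-29u+2u^2+u^3

Apply the Euclidean algorithm:
  -2u^4+10u^3+86u^2-490u+588 = (2/3)(-3u^4-6u^3+87u^2-126u) + (14u^3+28u^2-406u+588)
  -3u^4-6u^3+87u^2-126u = (-(3/14)u)(14u^3+28u^2-406u+588) + (0)
Last nonzero remainder: 14u^3+28u^2-406u+588. Dividing through by 14 gives the monic gcd u^3+2u^2-29u+42.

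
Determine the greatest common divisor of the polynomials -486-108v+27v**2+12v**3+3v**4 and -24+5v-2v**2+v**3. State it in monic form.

By polynomial division,
  3v**4+12v**3+27v**2-108v-486 = (3v+18)(v**3-2v**2+5v-24) + (48v**2-126v-54)
  v**3-2v**2+5v-24 = ((1/48)v+5/384)(48v**2-126v-54) + ((497/64)v-1491/64)
  48v**2-126v-54 = ((3072/497)v+1152/497)((497/64)v-1491/64) + (0)
Last nonzero remainder: (497/64)v-1491/64. Dividing through by 497/64 gives the monic gcd v-3.

-3+v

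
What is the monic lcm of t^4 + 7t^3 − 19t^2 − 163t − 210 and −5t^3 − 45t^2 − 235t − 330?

t^6 + 14t^5 + 63t^4 − 65t^3 − 1978t^2 − 6849t − 6930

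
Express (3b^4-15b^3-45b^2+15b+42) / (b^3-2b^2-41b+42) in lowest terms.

(3b^2+9b+6)/(b+6)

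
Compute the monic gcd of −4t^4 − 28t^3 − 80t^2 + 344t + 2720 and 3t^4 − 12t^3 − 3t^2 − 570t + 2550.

t^2 + 6t + 34

Euclidean algorithm in ℚ[t]:
  −4t^4 − 28t^3 − 80t^2 + 344t + 2720 = (−4/3)(3t^4 − 12t^3 − 3t^2 − 570t + 2550) + (−44t^3 − 84t^2 − 416t + 6120)
  3t^4 − 12t^3 − 3t^2 − 570t + 2550 = (−(3/44)t + 195/484)(−44t^3 − 84t^2 − 416t + 6120) + ((300/121)t^2 + (1800/121)t + 10200/121)
  −44t^3 − 84t^2 − 416t + 6120 = (−(1331/75)t + 363/5)((300/121)t^2 + (1800/121)t + 10200/121) + (0)
Last nonzero remainder: (300/121)t^2 + (1800/121)t + 10200/121. Dividing through by 300/121 gives the monic gcd t^2 + 6t + 34.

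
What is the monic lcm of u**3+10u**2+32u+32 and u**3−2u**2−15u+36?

By polynomial division,
  u**3+10u**2+32u+32 = (u**3−2u**2−15u+36) + (12u**2+47u−4)
  u**3−2u**2−15u+36 = ((1/12)u−71/144)(12u**2+47u−4) + ((1225/144)u+1225/36)
  12u**2+47u−4 = ((1728/1225)u−144/1225)((1225/144)u+1225/36) + (0)
Last nonzero remainder: (1225/144)u+1225/36. Dividing through by 1225/144 gives the monic gcd u+4.
Then lcm(f, g) = f·g / gcd(f, g); expanding and making the result monic gives the answer.

u**5+4u**4−19u**3−70u**2+96u+288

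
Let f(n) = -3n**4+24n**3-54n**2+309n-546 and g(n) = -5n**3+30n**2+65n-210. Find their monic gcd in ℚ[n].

n**2-9n+14

Repeated division with remainder:
  -3n**4+24n**3-54n**2+309n-546 = ((3/5)n-6/5)(-5n**3+30n**2+65n-210) + (-57n**2+513n-798)
  -5n**3+30n**2+65n-210 = ((5/57)n+5/19)(-57n**2+513n-798) + (0)
Last nonzero remainder: -57n**2+513n-798. Dividing through by -57 gives the monic gcd n**2-9n+14.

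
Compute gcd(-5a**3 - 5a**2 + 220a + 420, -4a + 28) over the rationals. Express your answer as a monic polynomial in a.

a - 7

Euclidean algorithm in ℚ[a]:
  -5a**3 - 5a**2 + 220a + 420 = ((5/4)a**2 + 10a + 15)(-4a + 28) + (0)
Last nonzero remainder: -4a + 28. Dividing through by -4 gives the monic gcd a - 7.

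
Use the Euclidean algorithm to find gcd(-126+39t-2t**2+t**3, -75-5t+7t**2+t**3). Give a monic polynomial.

-3+t

Euclidean algorithm in ℚ[t]:
  t**3-2t**2+39t-126 = (t**3+7t**2-5t-75) + (-9t**2+44t-51)
  t**3+7t**2-5t-75 = (-(1/9)t-107/81)(-9t**2+44t-51) + ((3844/81)t-3844/27)
  -9t**2+44t-51 = (-(729/3844)t+1377/3844)((3844/81)t-3844/27) + (0)
Last nonzero remainder: (3844/81)t-3844/27. Dividing through by 3844/81 gives the monic gcd t-3.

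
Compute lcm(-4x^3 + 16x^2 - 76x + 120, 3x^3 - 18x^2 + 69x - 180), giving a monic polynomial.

By polynomial division,
  -4x^3 + 16x^2 - 76x + 120 = (-4/3)(3x^3 - 18x^2 + 69x - 180) + (-8x^2 + 16x - 120)
  3x^3 - 18x^2 + 69x - 180 = (-(3/8)x + 3/2)(-8x^2 + 16x - 120) + (0)
Last nonzero remainder: -8x^2 + 16x - 120. Dividing through by -8 gives the monic gcd x^2 - 2x + 15.
Then lcm(f, g) = f·g / gcd(f, g); expanding and making the result monic gives the answer.

x^4 - 8x^3 + 35x^2 - 106x + 120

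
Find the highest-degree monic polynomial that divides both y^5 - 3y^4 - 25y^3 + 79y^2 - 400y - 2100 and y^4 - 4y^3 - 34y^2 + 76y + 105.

Repeated division with remainder:
  y^5 - 3y^4 - 25y^3 + 79y^2 - 400y - 2100 = (y + 1)(y^4 - 4y^3 - 34y^2 + 76y + 105) + (13y^3 + 37y^2 - 581y - 2205)
  y^4 - 4y^3 - 34y^2 + 76y + 105 = ((1/13)y - 89/169)(13y^3 + 37y^2 - 581y - 2205) + ((5100/169)y^2 - (10200/169)y - 178500/169)
  13y^3 + 37y^2 - 581y - 2205 = ((2197/5100)y + 3549/1700)((5100/169)y^2 - (10200/169)y - 178500/169) + (0)
Last nonzero remainder: (5100/169)y^2 - (10200/169)y - 178500/169. Dividing through by 5100/169 gives the monic gcd y^2 - 2y - 35.

y^2 - 2y - 35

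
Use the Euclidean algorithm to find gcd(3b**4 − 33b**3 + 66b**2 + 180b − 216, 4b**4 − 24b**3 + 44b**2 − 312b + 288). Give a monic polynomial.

b**2 − 7b + 6

Apply the Euclidean algorithm:
  3b**4 − 33b**3 + 66b**2 + 180b − 216 = (3/4)(4b**4 − 24b**3 + 44b**2 − 312b + 288) + (−15b**3 + 33b**2 + 414b − 432)
  4b**4 − 24b**3 + 44b**2 − 312b + 288 = (−(4/15)b + 76/75)(−15b**3 + 33b**2 + 414b − 432) + ((3024/25)b**2 − (21168/25)b + 18144/25)
  −15b**3 + 33b**2 + 414b − 432 = (−(125/1008)b − 25/42)((3024/25)b**2 − (21168/25)b + 18144/25) + (0)
Last nonzero remainder: (3024/25)b**2 − (21168/25)b + 18144/25. Dividing through by 3024/25 gives the monic gcd b**2 − 7b + 6.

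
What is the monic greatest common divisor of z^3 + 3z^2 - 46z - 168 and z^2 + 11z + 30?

z + 6

Repeated division with remainder:
  z^3 + 3z^2 - 46z - 168 = (z - 8)(z^2 + 11z + 30) + (12z + 72)
  z^2 + 11z + 30 = ((1/12)z + 5/12)(12z + 72) + (0)
Last nonzero remainder: 12z + 72. Dividing through by 12 gives the monic gcd z + 6.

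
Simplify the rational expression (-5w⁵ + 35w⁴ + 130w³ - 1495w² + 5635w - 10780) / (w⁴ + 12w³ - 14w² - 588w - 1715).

Repeated division with remainder:
  -5w⁵ + 35w⁴ + 130w³ - 1495w² + 5635w - 10780 = (-5w + 95)(w⁴ + 12w³ - 14w² - 588w - 1715) + (-1080w³ - 3105w² + 52920w + 152145)
  w⁴ + 12w³ - 14w² - 588w - 1715 = (-(1/1080)w - 73/8640)(-1080w³ - 3105w² + 52920w + 152145) + ((561/64)w² - 27489/64)
  -1080w³ - 3105w² + 52920w + 152145 = (-(23040/187)w - 66240/187)((561/64)w² - 27489/64) + (0)
Last nonzero remainder: (561/64)w² - 27489/64. Dividing through by 561/64 gives the monic gcd w² - 49.
Cancel w² - 49 from numerator and denominator to get the reduced form.

(-5w³ + 35w² - 115w + 220)/(w² + 12w + 35)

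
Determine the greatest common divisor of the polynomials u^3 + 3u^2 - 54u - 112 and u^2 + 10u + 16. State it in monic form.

u^2 + 10u + 16

Euclidean algorithm in ℚ[u]:
  u^3 + 3u^2 - 54u - 112 = (u - 7)(u^2 + 10u + 16) + (0)
The last nonzero remainder u^2 + 10u + 16 is already monic.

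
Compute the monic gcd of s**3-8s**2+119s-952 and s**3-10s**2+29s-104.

By polynomial division,
  s**3-8s**2+119s-952 = (s**3-10s**2+29s-104) + (2s**2+90s-848)
  s**3-10s**2+29s-104 = ((1/2)s-55/2)(2s**2+90s-848) + (2928s-23424)
  2s**2+90s-848 = ((1/1464)s+53/1464)(2928s-23424) + (0)
Last nonzero remainder: 2928s-23424. Dividing through by 2928 gives the monic gcd s-8.

s-8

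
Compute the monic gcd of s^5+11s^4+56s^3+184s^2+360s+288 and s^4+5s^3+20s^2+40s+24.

Repeated division with remainder:
  s^5+11s^4+56s^3+184s^2+360s+288 = (s+6)(s^4+5s^3+20s^2+40s+24) + (6s^3+24s^2+96s+144)
  s^4+5s^3+20s^2+40s+24 = ((1/6)s+1/6)(6s^3+24s^2+96s+144) + (0)
Last nonzero remainder: 6s^3+24s^2+96s+144. Dividing through by 6 gives the monic gcd s^3+4s^2+16s+24.

s^3+4s^2+16s+24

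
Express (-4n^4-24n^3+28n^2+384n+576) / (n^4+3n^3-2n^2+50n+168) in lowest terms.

(-4n^2+4n+48)/(n^2-4n+14)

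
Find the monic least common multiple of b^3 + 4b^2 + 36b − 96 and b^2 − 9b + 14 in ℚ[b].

Repeated division with remainder:
  b^3 + 4b^2 + 36b − 96 = (b + 13)(b^2 − 9b + 14) + (139b − 278)
  b^2 − 9b + 14 = ((1/139)b − 7/139)(139b − 278) + (0)
Last nonzero remainder: 139b − 278. Dividing through by 139 gives the monic gcd b − 2.
Then lcm(f, g) = f·g / gcd(f, g); expanding and making the result monic gives the answer.

b^4 − 3b^3 + 8b^2 − 348b + 672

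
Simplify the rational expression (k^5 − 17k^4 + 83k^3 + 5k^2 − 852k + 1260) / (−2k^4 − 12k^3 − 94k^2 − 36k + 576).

(−k^3 + 18k^2 − 107k + 210)/(2k^2 + 10k + 96)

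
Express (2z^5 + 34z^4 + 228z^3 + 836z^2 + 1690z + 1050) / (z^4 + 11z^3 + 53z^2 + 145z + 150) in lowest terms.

(2z^2 + 16z + 14)/(z + 2)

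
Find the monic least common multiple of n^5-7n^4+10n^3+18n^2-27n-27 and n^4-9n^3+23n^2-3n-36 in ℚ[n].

n^6-11n^5+38n^4-22n^3-99n^2+81n+108

Repeated division with remainder:
  n^5-7n^4+10n^3+18n^2-27n-27 = (n+2)(n^4-9n^3+23n^2-3n-36) + (5n^3-25n^2+15n+45)
  n^4-9n^3+23n^2-3n-36 = ((1/5)n-4/5)(5n^3-25n^2+15n+45) + (0)
Last nonzero remainder: 5n^3-25n^2+15n+45. Dividing through by 5 gives the monic gcd n^3-5n^2+3n+9.
Then lcm(f, g) = f·g / gcd(f, g); expanding and making the result monic gives the answer.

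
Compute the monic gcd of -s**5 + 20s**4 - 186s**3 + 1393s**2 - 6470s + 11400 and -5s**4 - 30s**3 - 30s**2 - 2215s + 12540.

s**3 - 5s**2 + 61s - 228

Apply the Euclidean algorithm:
  -s**5 + 20s**4 - 186s**3 + 1393s**2 - 6470s + 11400 = ((1/5)s - 26/5)(-5s**4 - 30s**3 - 30s**2 - 2215s + 12540) + (-336s**3 + 1680s**2 - 20496s + 76608)
  -5s**4 - 30s**3 - 30s**2 - 2215s + 12540 = ((5/336)s + 55/336)(-336s**3 + 1680s**2 - 20496s + 76608) + (0)
Last nonzero remainder: -336s**3 + 1680s**2 - 20496s + 76608. Dividing through by -336 gives the monic gcd s**3 - 5s**2 + 61s - 228.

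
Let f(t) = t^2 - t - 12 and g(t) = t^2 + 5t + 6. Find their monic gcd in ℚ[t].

t + 3

By polynomial division,
  t^2 - t - 12 = (t^2 + 5t + 6) + (-6t - 18)
  t^2 + 5t + 6 = (-(1/6)t - 1/3)(-6t - 18) + (0)
Last nonzero remainder: -6t - 18. Dividing through by -6 gives the monic gcd t + 3.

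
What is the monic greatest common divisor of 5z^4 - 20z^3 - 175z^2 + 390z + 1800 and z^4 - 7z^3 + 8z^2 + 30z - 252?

z^2 - 3z - 18

Repeated division with remainder:
  5z^4 - 20z^3 - 175z^2 + 390z + 1800 = (5)(z^4 - 7z^3 + 8z^2 + 30z - 252) + (15z^3 - 215z^2 + 240z + 3060)
  z^4 - 7z^3 + 8z^2 + 30z - 252 = ((1/15)z + 22/45)(15z^3 - 215z^2 + 240z + 3060) + ((874/9)z^2 - (874/3)z - 1748)
  15z^3 - 215z^2 + 240z + 3060 = ((135/874)z - 765/437)((874/9)z^2 - (874/3)z - 1748) + (0)
Last nonzero remainder: (874/9)z^2 - (874/3)z - 1748. Dividing through by 874/9 gives the monic gcd z^2 - 3z - 18.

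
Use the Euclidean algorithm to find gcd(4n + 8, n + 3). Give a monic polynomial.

By polynomial division,
  4n + 8 = (4)(n + 3) + (-4)
  n + 3 = (-(1/4)n - 3/4)(-4) + (0)
The last nonzero remainder is the constant -4, so the polynomials are coprime and gcd = 1.

1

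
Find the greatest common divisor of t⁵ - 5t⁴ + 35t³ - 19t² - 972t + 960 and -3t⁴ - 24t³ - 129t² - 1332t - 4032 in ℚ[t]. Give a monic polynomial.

Euclidean algorithm in ℚ[t]:
  t⁵ - 5t⁴ + 35t³ - 19t² - 972t + 960 = (-(1/3)t + 13/3)(-3t⁴ - 24t³ - 129t² - 1332t - 4032) + (96t³ + 96t² + 3456t + 18432)
  -3t⁴ - 24t³ - 129t² - 1332t - 4032 = (-(1/32)t - 7/32)(96t³ + 96t² + 3456t + 18432) + (0)
Last nonzero remainder: 96t³ + 96t² + 3456t + 18432. Dividing through by 96 gives the monic gcd t³ + t² + 36t + 192.

t³ + t² + 36t + 192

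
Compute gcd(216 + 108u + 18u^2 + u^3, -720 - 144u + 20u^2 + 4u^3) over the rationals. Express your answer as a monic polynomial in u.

By polynomial division,
  u^3 + 18u^2 + 108u + 216 = (1/4)(4u^3 + 20u^2 - 144u - 720) + (13u^2 + 144u + 396)
  4u^3 + 20u^2 - 144u - 720 = ((4/13)u - 316/169)(13u^2 + 144u + 396) + ((576/169)u + 3456/169)
  13u^2 + 144u + 396 = ((2197/576)u + 1859/96)((576/169)u + 3456/169) + (0)
Last nonzero remainder: (576/169)u + 3456/169. Dividing through by 576/169 gives the monic gcd u + 6.

6 + u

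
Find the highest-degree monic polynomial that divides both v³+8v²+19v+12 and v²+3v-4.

v+4

By polynomial division,
  v³+8v²+19v+12 = (v+5)(v²+3v-4) + (8v+32)
  v²+3v-4 = ((1/8)v-1/8)(8v+32) + (0)
Last nonzero remainder: 8v+32. Dividing through by 8 gives the monic gcd v+4.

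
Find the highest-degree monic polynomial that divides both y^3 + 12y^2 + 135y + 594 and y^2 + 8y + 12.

y + 6

Euclidean algorithm in ℚ[y]:
  y^3 + 12y^2 + 135y + 594 = (y + 4)(y^2 + 8y + 12) + (91y + 546)
  y^2 + 8y + 12 = ((1/91)y + 2/91)(91y + 546) + (0)
Last nonzero remainder: 91y + 546. Dividing through by 91 gives the monic gcd y + 6.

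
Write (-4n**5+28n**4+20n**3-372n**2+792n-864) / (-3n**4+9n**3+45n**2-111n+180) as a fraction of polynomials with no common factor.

(4n**2-36n+72)/(3n-15)

Euclidean algorithm in ℚ[n]:
  -4n**5+28n**4+20n**3-372n**2+792n-864 = ((4/3)n-16/3)(-3n**4+9n**3+45n**2-111n+180) + (8n**3+16n**2-40n+96)
  -3n**4+9n**3+45n**2-111n+180 = (-(3/8)n+15/8)(8n**3+16n**2-40n+96) + (0)
Last nonzero remainder: 8n**3+16n**2-40n+96. Dividing through by 8 gives the monic gcd n**3+2n**2-5n+12.
Cancel n**3+2n**2-5n+12 from numerator and denominator to get the reduced form.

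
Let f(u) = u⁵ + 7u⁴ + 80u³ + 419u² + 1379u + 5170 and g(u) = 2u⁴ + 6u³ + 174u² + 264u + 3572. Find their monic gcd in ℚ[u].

u² + u + 47

Euclidean algorithm in ℚ[u]:
  u⁵ + 7u⁴ + 80u³ + 419u² + 1379u + 5170 = ((1/2)u + 2)(2u⁴ + 6u³ + 174u² + 264u + 3572) + (−19u³ − 61u² − 935u − 1974)
  2u⁴ + 6u³ + 174u² + 264u + 3572 = (−(2/19)u + 8/361)(−19u³ − 61u² − 935u − 1974) + ((27772/361)u² + (27772/361)u + 1305284/361)
  −19u³ − 61u² − 935u − 1974 = (−(6859/27772)u − 7581/13886)((27772/361)u² + (27772/361)u + 1305284/361) + (0)
Last nonzero remainder: (27772/361)u² + (27772/361)u + 1305284/361. Dividing through by 27772/361 gives the monic gcd u² + u + 47.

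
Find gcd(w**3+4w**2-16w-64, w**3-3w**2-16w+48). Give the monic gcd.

Euclidean algorithm in ℚ[w]:
  w**3+4w**2-16w-64 = (w**3-3w**2-16w+48) + (7w**2-112)
  w**3-3w**2-16w+48 = ((1/7)w-3/7)(7w**2-112) + (0)
Last nonzero remainder: 7w**2-112. Dividing through by 7 gives the monic gcd w**2-16.

w**2-16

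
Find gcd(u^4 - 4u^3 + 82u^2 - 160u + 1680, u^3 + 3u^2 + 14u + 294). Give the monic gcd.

u^2 - 4u + 42

By polynomial division,
  u^4 - 4u^3 + 82u^2 - 160u + 1680 = (u - 7)(u^3 + 3u^2 + 14u + 294) + (89u^2 - 356u + 3738)
  u^3 + 3u^2 + 14u + 294 = ((1/89)u + 7/89)(89u^2 - 356u + 3738) + (0)
Last nonzero remainder: 89u^2 - 356u + 3738. Dividing through by 89 gives the monic gcd u^2 - 4u + 42.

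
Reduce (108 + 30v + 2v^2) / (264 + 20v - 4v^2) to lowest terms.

(-9 - v)/(-22 + 2v)

Repeated division with remainder:
  2v^2 + 30v + 108 = (-1/2)(-4v^2 + 20v + 264) + (40v + 240)
  -4v^2 + 20v + 264 = (-(1/10)v + 11/10)(40v + 240) + (0)
Last nonzero remainder: 40v + 240. Dividing through by 40 gives the monic gcd v + 6.
Cancel v + 6 from numerator and denominator to get the reduced form.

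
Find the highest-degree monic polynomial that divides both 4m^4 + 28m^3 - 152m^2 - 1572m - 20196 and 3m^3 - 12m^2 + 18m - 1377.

m^3 - 4m^2 + 6m - 459

Euclidean algorithm in ℚ[m]:
  4m^4 + 28m^3 - 152m^2 - 1572m - 20196 = ((4/3)m + 44/3)(3m^3 - 12m^2 + 18m - 1377) + (0)
Last nonzero remainder: 3m^3 - 12m^2 + 18m - 1377. Dividing through by 3 gives the monic gcd m^3 - 4m^2 + 6m - 459.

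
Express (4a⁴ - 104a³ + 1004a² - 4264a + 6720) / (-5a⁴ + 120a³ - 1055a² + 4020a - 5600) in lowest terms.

(-4a + 24)/(5a - 20)

Apply the Euclidean algorithm:
  4a⁴ - 104a³ + 1004a² - 4264a + 6720 = (-4/5)(-5a⁴ + 120a³ - 1055a² + 4020a - 5600) + (-8a³ + 160a² - 1048a + 2240)
  -5a⁴ + 120a³ - 1055a² + 4020a - 5600 = ((5/8)a - 5/2)(-8a³ + 160a² - 1048a + 2240) + (0)
Last nonzero remainder: -8a³ + 160a² - 1048a + 2240. Dividing through by -8 gives the monic gcd a³ - 20a² + 131a - 280.
Cancel a³ - 20a² + 131a - 280 from numerator and denominator to get the reduced form.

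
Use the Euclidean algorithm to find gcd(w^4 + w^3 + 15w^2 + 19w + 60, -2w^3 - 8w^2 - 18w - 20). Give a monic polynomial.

w^2 + 2w + 5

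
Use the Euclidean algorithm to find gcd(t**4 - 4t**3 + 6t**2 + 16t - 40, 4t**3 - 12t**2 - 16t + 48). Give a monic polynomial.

Euclidean algorithm in ℚ[t]:
  t**4 - 4t**3 + 6t**2 + 16t - 40 = ((1/4)t - 1/4)(4t**3 - 12t**2 - 16t + 48) + (7t**2 - 28)
  4t**3 - 12t**2 - 16t + 48 = ((4/7)t - 12/7)(7t**2 - 28) + (0)
Last nonzero remainder: 7t**2 - 28. Dividing through by 7 gives the monic gcd t**2 - 4.

t**2 - 4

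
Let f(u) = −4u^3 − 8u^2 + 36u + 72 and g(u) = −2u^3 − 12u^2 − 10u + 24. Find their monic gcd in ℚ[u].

By polynomial division,
  −4u^3 − 8u^2 + 36u + 72 = (2)(−2u^3 − 12u^2 − 10u + 24) + (16u^2 + 56u + 24)
  −2u^3 − 12u^2 − 10u + 24 = (−(1/8)u − 5/16)(16u^2 + 56u + 24) + ((21/2)u + 63/2)
  16u^2 + 56u + 24 = ((32/21)u + 16/21)((21/2)u + 63/2) + (0)
Last nonzero remainder: (21/2)u + 63/2. Dividing through by 21/2 gives the monic gcd u + 3.

u + 3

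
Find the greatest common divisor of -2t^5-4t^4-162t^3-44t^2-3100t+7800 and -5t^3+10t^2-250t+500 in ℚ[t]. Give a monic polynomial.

Apply the Euclidean algorithm:
  -2t^5-4t^4-162t^3-44t^2-3100t+7800 = ((2/5)t^2+(8/5)t+78/5)(-5t^3+10t^2-250t+500) + (0)
Last nonzero remainder: -5t^3+10t^2-250t+500. Dividing through by -5 gives the monic gcd t^3-2t^2+50t-100.

t^3-2t^2+50t-100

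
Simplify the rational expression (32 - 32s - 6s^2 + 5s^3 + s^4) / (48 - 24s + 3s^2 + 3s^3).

(8 - 10s + s^2 + s^3)/(12 - 9s + 3s^2)

By polynomial division,
  s^4 + 5s^3 - 6s^2 - 32s + 32 = ((1/3)s + 4/3)(3s^3 + 3s^2 - 24s + 48) + (-2s^2 - 16s - 32)
  3s^3 + 3s^2 - 24s + 48 = (-(3/2)s + 21/2)(-2s^2 - 16s - 32) + (96s + 384)
  -2s^2 - 16s - 32 = (-(1/48)s - 1/12)(96s + 384) + (0)
Last nonzero remainder: 96s + 384. Dividing through by 96 gives the monic gcd s + 4.
Cancel s + 4 from numerator and denominator to get the reduced form.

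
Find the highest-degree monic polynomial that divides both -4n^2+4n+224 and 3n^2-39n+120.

Apply the Euclidean algorithm:
  -4n^2+4n+224 = (-4/3)(3n^2-39n+120) + (-48n+384)
  3n^2-39n+120 = (-(1/16)n+5/16)(-48n+384) + (0)
Last nonzero remainder: -48n+384. Dividing through by -48 gives the monic gcd n-8.

n-8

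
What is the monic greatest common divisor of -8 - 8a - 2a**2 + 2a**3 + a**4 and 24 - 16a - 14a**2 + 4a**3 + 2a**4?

-4 + a**2

Euclidean algorithm in ℚ[a]:
  a**4 + 2a**3 - 2a**2 - 8a - 8 = (1/2)(2a**4 + 4a**3 - 14a**2 - 16a + 24) + (5a**2 - 20)
  2a**4 + 4a**3 - 14a**2 - 16a + 24 = ((2/5)a**2 + (4/5)a - 6/5)(5a**2 - 20) + (0)
Last nonzero remainder: 5a**2 - 20. Dividing through by 5 gives the monic gcd a**2 - 4.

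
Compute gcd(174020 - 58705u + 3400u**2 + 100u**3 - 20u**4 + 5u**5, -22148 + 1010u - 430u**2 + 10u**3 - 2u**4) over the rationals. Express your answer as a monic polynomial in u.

113 - 4u + u**2

Repeated division with remainder:
  5u**5 - 20u**4 + 100u**3 + 3400u**2 - 58705u + 174020 = (-(5/2)u - 5/2)(-2u**4 + 10u**3 - 430u**2 + 1010u - 22148) + (-950u**3 + 4850u**2 - 111550u + 118650)
  -2u**4 + 10u**3 - 430u**2 + 1010u - 22148 = ((1/475)u + 2/9025)(-950u**3 + 4850u**2 - 111550u + 118650) + (-(70840/361)u**2 + (283360/361)u - 8004920/361)
  -950u**3 + 4850u**2 - 111550u + 118650 = ((34295/7084)u - 5415/1012)(-(70840/361)u**2 + (283360/361)u - 8004920/361) + (0)
Last nonzero remainder: -(70840/361)u**2 + (283360/361)u - 8004920/361. Dividing through by -70840/361 gives the monic gcd u**2 - 4u + 113.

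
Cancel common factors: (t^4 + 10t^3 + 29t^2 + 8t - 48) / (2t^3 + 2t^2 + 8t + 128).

(t^3 + 6t^2 + 5t - 12)/(2t^2 - 6t + 32)

Apply the Euclidean algorithm:
  t^4 + 10t^3 + 29t^2 + 8t - 48 = ((1/2)t + 9/2)(2t^3 + 2t^2 + 8t + 128) + (16t^2 - 92t - 624)
  2t^3 + 2t^2 + 8t + 128 = ((1/8)t + 27/32)(16t^2 - 92t - 624) + ((1309/8)t + 1309/2)
  16t^2 - 92t - 624 = ((128/1309)t - 1248/1309)((1309/8)t + 1309/2) + (0)
Last nonzero remainder: (1309/8)t + 1309/2. Dividing through by 1309/8 gives the monic gcd t + 4.
Cancel t + 4 from numerator and denominator to get the reduced form.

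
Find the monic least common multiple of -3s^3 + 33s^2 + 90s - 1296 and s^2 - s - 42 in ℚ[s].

s^4 - 18s^3 + 47s^2 + 642s - 3024

Repeated division with remainder:
  -3s^3 + 33s^2 + 90s - 1296 = (-3s + 30)(s^2 - s - 42) + (-6s - 36)
  s^2 - s - 42 = (-(1/6)s + 7/6)(-6s - 36) + (0)
Last nonzero remainder: -6s - 36. Dividing through by -6 gives the monic gcd s + 6.
Then lcm(f, g) = f·g / gcd(f, g); expanding and making the result monic gives the answer.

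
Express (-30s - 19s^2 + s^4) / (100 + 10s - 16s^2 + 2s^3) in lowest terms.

Euclidean algorithm in ℚ[s]:
  s^4 - 19s^2 - 30s = ((1/2)s + 4)(2s^3 - 16s^2 + 10s + 100) + (40s^2 - 120s - 400)
  2s^3 - 16s^2 + 10s + 100 = ((1/20)s - 1/4)(40s^2 - 120s - 400) + (0)
Last nonzero remainder: 40s^2 - 120s - 400. Dividing through by 40 gives the monic gcd s^2 - 3s - 10.
Cancel s^2 - 3s - 10 from numerator and denominator to get the reduced form.

(3s + s^2)/(-10 + 2s)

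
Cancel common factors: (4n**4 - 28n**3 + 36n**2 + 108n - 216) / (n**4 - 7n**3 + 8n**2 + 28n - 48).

By polynomial division,
  4n**4 - 28n**3 + 36n**2 + 108n - 216 = (4)(n**4 - 7n**3 + 8n**2 + 28n - 48) + (4n**2 - 4n - 24)
  n**4 - 7n**3 + 8n**2 + 28n - 48 = ((1/4)n**2 - (3/2)n + 2)(4n**2 - 4n - 24) + (0)
Last nonzero remainder: 4n**2 - 4n - 24. Dividing through by 4 gives the monic gcd n**2 - n - 6.
Cancel n**2 - n - 6 from numerator and denominator to get the reduced form.

(4n**2 - 24n + 36)/(n**2 - 6n + 8)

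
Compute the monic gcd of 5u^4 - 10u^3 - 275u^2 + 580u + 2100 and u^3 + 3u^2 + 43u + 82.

Apply the Euclidean algorithm:
  5u^4 - 10u^3 - 275u^2 + 580u + 2100 = (5u - 25)(u^3 + 3u^2 + 43u + 82) + (-415u^2 + 1245u + 4150)
  u^3 + 3u^2 + 43u + 82 = (-(1/415)u - 6/415)(-415u^2 + 1245u + 4150) + (71u + 142)
  -415u^2 + 1245u + 4150 = (-(415/71)u + 2075/71)(71u + 142) + (0)
Last nonzero remainder: 71u + 142. Dividing through by 71 gives the monic gcd u + 2.

u + 2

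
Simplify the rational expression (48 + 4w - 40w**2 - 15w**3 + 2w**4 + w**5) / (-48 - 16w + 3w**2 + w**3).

Apply the Euclidean algorithm:
  w**5 + 2w**4 - 15w**3 - 40w**2 + 4w + 48 = (w**2 - w + 4)(w**3 + 3w**2 - 16w - 48) + (-20w**2 + 20w + 240)
  w**3 + 3w**2 - 16w - 48 = (-(1/20)w - 1/5)(-20w**2 + 20w + 240) + (0)
Last nonzero remainder: -20w**2 + 20w + 240. Dividing through by -20 gives the monic gcd w**2 - w - 12.
Cancel w**2 - w - 12 from numerator and denominator to get the reduced form.

(-4 + 3w**2 + w**3)/(4 + w)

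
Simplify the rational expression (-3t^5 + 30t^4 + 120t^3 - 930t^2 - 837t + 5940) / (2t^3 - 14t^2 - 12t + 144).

(-3t^3 + 27t^2 + 111t - 495)/(2t - 12)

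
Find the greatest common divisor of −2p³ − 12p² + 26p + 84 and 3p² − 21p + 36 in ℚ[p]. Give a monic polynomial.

p − 3

Apply the Euclidean algorithm:
  −2p³ − 12p² + 26p + 84 = (−(2/3)p − 26/3)(3p² − 21p + 36) + (−132p + 396)
  3p² − 21p + 36 = (−(1/44)p + 1/11)(−132p + 396) + (0)
Last nonzero remainder: −132p + 396. Dividing through by −132 gives the monic gcd p − 3.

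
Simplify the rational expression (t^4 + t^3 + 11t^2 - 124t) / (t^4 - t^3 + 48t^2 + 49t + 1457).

By polynomial division,
  t^4 + t^3 + 11t^2 - 124t = (t^4 - t^3 + 48t^2 + 49t + 1457) + (2t^3 - 37t^2 - 173t - 1457)
  t^4 - t^3 + 48t^2 + 49t + 1457 = ((1/2)t + 35/4)(2t^3 - 37t^2 - 173t - 1457) + ((1833/4)t^2 + (9165/4)t + 56823/4)
  2t^3 - 37t^2 - 173t - 1457 = ((8/1833)t - 4/39)((1833/4)t^2 + (9165/4)t + 56823/4) + (0)
Last nonzero remainder: (1833/4)t^2 + (9165/4)t + 56823/4. Dividing through by 1833/4 gives the monic gcd t^2 + 5t + 31.
Cancel t^2 + 5t + 31 from numerator and denominator to get the reduced form.

(t^2 - 4t)/(t^2 - 6t + 47)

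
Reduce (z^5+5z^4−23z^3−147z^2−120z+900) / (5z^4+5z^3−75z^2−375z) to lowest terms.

(z^2+4z−12)/(5z)

Euclidean algorithm in ℚ[z]:
  z^5+5z^4−23z^3−147z^2−120z+900 = ((1/5)z+4/5)(5z^4+5z^3−75z^2−375z) + (−12z^3−12z^2+180z+900)
  5z^4+5z^3−75z^2−375z = (−(5/12)z)(−12z^3−12z^2+180z+900) + (0)
Last nonzero remainder: −12z^3−12z^2+180z+900. Dividing through by −12 gives the monic gcd z^3+z^2−15z−75.
Cancel z^3+z^2−15z−75 from numerator and denominator to get the reduced form.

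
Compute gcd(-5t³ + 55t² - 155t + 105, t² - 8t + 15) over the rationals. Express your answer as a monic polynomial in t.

t - 3

Euclidean algorithm in ℚ[t]:
  -5t³ + 55t² - 155t + 105 = (-5t + 15)(t² - 8t + 15) + (40t - 120)
  t² - 8t + 15 = ((1/40)t - 1/8)(40t - 120) + (0)
Last nonzero remainder: 40t - 120. Dividing through by 40 gives the monic gcd t - 3.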